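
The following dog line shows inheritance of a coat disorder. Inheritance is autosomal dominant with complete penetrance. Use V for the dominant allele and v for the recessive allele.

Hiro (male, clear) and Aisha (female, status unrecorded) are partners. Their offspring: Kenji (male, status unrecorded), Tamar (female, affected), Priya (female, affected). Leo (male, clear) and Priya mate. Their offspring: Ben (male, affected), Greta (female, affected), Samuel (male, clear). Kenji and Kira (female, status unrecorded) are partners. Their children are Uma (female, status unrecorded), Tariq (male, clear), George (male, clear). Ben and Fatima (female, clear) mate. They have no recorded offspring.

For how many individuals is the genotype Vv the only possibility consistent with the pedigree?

4

Obligate heterozygotes: Tamar is affected so carries V and received v from Hiro (vv), so Tamar is Vv; Priya is affected so carries V and received v from Hiro (vv), so Priya is Vv; Ben is affected so carries V and received v from Leo (vv), so Ben is Vv; Greta is affected so carries V and received v from Leo (vv), so Greta is Vv.
Every other individual is either homozygous by phenotype or has at least one consistent homozygous assignment, so the count is 4.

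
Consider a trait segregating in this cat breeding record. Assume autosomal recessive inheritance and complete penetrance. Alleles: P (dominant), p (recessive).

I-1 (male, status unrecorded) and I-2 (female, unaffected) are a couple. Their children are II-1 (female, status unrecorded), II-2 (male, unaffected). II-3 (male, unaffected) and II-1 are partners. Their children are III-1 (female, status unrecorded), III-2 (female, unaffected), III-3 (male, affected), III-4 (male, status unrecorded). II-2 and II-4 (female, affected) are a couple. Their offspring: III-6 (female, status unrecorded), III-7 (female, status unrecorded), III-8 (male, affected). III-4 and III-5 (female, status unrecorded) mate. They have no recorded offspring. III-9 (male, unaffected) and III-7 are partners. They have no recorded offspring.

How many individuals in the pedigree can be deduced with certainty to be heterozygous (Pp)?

2

Obligate heterozygotes: II-2 is unaffected so carries P and passed p to III-8 (pp), so II-2 is Pp; II-3 is unaffected so carries P and passed p to III-3 (pp), so II-3 is Pp.
Every other individual is either homozygous by phenotype or has at least one consistent homozygous assignment, so the count is 2.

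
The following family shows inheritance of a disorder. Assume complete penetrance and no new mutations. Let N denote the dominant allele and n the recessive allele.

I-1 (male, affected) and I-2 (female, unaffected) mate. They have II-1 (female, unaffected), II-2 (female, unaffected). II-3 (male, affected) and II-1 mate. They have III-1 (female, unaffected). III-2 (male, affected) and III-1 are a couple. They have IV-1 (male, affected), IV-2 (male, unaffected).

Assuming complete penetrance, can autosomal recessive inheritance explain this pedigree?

Yes

A consistent assignment under autosomal recessive exists: I-1 nn, I-2 NN, II-1 Nn, II-2 Nn, II-3 nn, III-1 Nn, III-2 nn, IV-1 nn, IV-2 Nn.
In this assignment every recorded phenotype matches its genotype and every non-founder's genotype is obtainable from its parents' genotypes, so the pedigree is consistent.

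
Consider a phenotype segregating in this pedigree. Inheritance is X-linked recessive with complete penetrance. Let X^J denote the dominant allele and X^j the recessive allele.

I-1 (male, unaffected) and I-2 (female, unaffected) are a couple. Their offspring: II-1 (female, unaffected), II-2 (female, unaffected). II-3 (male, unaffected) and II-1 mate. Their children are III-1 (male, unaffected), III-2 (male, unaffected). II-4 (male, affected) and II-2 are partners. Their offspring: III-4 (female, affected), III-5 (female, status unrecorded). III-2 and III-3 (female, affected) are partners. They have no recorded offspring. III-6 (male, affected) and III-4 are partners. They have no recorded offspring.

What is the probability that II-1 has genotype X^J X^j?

I-1 is unaffected, so I-1 is X^J Y.
I-2 is unaffected so carries J and passed j to II-2 (X^J X^j, whose J came from I-1), so I-2 is X^J X^j.
Their cross gives offspring ratios 1/2 X^J X^J : 1/2 X^J X^j. Conditioning on II-1 being unaffected, P(X^J X^j) = 1/2 / 1 = 1/2 before taking II-1's own offspring into account.
II-3 is unaffected, so II-3 is X^J Y.
Now use II-1's offspring. Probability of each recorded status — unaffected son III-1: 1/2 if II-1 is X^J X^j, 1 if X^J X^J; unaffected son III-2: 1/2 if II-1 is X^J X^j, 1 if X^J X^J.
Bayes: P(X^J X^j) = 1/2·1/4 / (1/2·1/4 + 1/2·1) = 1/5.

1/5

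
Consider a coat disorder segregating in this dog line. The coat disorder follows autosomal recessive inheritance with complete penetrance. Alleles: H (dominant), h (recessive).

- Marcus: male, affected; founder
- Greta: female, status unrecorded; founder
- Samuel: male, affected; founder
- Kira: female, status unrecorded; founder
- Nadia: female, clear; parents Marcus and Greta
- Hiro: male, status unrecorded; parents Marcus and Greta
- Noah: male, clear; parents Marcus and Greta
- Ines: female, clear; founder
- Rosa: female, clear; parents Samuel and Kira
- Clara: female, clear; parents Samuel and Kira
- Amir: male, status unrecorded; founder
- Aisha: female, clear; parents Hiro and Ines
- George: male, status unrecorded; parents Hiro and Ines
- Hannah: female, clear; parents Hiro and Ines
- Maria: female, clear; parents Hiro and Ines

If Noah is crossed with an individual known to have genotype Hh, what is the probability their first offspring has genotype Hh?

1/2

Noah is clear so carries H and received h from Marcus (hh), so Noah is Hh.
The cross gives 1/4 HH : 1/2 Hh : 1/4 hh, so P(offspring has genotype Hh) = 1/2.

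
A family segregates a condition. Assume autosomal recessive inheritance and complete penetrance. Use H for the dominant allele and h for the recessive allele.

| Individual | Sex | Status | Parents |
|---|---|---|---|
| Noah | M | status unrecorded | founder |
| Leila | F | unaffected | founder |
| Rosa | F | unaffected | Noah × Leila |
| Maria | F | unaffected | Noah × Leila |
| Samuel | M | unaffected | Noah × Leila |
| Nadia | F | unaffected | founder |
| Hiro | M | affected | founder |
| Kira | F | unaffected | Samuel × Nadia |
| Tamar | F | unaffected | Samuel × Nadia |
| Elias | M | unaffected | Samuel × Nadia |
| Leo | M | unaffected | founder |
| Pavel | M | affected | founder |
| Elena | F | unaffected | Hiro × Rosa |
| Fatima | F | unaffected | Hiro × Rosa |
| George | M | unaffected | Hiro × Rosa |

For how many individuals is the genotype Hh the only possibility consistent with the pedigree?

3

Obligate heterozygotes: Elena is unaffected so carries H and received h from Hiro (hh), so Elena is Hh; Fatima is unaffected so carries H and received h from Hiro (hh), so Fatima is Hh; George is unaffected so carries H and received h from Hiro (hh), so George is Hh.
Every other individual is either homozygous by phenotype or has at least one consistent homozygous assignment, so the count is 3.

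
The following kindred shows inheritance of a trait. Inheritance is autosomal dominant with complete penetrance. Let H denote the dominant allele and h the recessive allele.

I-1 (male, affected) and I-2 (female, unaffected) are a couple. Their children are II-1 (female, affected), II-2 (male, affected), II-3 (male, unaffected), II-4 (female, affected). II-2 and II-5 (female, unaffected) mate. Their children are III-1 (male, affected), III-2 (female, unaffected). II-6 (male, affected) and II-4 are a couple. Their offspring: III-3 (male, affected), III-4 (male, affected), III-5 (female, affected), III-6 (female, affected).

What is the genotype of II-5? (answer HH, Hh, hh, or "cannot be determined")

II-5 is unaffected, so II-5 is hh.

hh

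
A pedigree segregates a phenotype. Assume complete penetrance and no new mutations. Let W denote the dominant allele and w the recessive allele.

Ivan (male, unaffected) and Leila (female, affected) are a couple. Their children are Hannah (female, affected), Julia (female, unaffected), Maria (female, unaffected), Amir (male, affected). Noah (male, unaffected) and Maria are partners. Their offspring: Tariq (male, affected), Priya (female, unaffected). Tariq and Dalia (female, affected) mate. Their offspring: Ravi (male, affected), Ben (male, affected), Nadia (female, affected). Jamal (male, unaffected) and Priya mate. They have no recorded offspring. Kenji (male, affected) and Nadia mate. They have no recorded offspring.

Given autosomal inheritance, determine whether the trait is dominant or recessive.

recessive

Noah and Maria are both unaffected yet have an affected child Tariq. Under dominance, an affected child requires at least one affected parent, so the trait cannot be dominant.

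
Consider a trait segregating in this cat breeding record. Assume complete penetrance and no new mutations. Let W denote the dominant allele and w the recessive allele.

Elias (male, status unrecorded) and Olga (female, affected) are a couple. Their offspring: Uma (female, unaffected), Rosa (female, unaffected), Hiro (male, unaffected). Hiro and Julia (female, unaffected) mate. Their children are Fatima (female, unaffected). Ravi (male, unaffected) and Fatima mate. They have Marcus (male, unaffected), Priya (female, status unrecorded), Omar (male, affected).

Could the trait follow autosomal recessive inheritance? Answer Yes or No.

Yes

A consistent assignment under autosomal recessive exists: Elias WW, Olga ww, Uma Ww, Rosa Ww, Hiro Ww, Julia WW, Fatima Ww, Ravi Ww, Marcus WW, Priya WW, Omar ww.
In this assignment every recorded phenotype matches its genotype and every non-founder's genotype is obtainable from its parents' genotypes, so the pedigree is consistent.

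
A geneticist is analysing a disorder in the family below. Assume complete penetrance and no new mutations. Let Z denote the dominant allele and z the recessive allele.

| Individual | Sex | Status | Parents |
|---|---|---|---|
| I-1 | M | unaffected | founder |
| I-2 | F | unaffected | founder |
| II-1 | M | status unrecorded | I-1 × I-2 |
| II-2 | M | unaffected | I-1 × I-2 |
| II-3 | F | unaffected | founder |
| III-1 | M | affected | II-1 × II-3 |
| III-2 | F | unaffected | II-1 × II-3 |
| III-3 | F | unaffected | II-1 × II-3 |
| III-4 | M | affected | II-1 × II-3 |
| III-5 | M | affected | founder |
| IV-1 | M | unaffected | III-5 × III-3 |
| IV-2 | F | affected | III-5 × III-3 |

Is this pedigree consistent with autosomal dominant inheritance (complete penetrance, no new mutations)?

No

No assignment of genotypes under autosomal dominant satisfies every parent–offspring relationship, so the pedigree is inconsistent.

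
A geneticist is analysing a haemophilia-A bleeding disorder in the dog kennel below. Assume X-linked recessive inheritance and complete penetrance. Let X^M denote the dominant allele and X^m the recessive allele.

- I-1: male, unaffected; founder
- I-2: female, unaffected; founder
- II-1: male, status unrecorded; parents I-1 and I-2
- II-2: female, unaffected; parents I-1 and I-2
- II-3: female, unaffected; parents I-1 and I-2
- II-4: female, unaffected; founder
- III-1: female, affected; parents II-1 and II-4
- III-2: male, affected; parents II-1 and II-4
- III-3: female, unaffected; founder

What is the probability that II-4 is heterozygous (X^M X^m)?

1

II-4 is unaffected so carries M and passed m to III-1 (X^m X^m), so II-4 is X^M X^m, giving P(X^M X^m) = 1.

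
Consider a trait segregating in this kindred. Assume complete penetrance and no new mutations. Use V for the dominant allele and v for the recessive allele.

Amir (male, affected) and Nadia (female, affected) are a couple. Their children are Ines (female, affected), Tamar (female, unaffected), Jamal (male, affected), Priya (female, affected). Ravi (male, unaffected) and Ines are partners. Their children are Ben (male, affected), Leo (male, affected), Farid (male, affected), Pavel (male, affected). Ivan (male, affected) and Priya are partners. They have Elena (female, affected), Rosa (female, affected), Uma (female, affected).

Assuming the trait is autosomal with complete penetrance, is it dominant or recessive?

Amir and Nadia are both affected yet have an unaffected child Tamar. Under a recessive model two affected parents are homozygous and every child would be affected, so the trait cannot be recessive.

dominant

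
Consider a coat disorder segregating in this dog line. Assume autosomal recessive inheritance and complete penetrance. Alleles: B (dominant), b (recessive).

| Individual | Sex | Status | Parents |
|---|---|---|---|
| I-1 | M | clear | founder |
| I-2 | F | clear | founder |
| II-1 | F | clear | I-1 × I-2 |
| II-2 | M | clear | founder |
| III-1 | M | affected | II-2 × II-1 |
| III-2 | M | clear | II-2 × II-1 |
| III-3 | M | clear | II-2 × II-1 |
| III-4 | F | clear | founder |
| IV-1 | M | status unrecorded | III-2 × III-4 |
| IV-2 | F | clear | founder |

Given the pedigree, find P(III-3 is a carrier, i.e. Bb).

II-2 is clear so carries B and passed b to III-1 (bb), so II-2 is Bb.
II-1 is clear so carries B and passed b to III-1 (bb), so II-1 is Bb.
Their cross gives offspring ratios 1/4 BB : 1/2 Bb : 1/4 bb. Conditioning on III-3 being clear, P(Bb) = 1/2 / 3/4 = 2/3.

2/3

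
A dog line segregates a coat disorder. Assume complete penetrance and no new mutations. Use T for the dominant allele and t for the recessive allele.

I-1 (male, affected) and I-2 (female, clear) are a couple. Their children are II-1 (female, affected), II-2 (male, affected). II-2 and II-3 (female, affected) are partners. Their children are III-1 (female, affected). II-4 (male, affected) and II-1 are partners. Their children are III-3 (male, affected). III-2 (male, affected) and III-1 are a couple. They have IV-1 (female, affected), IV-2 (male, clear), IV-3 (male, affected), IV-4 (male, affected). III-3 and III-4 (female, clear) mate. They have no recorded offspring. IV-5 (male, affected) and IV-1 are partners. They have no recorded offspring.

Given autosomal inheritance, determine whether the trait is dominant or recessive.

III-2 and III-1 are both affected yet have a clear child IV-2. Under a recessive model two affected parents are homozygous and every child would be affected, so the trait cannot be recessive.

dominant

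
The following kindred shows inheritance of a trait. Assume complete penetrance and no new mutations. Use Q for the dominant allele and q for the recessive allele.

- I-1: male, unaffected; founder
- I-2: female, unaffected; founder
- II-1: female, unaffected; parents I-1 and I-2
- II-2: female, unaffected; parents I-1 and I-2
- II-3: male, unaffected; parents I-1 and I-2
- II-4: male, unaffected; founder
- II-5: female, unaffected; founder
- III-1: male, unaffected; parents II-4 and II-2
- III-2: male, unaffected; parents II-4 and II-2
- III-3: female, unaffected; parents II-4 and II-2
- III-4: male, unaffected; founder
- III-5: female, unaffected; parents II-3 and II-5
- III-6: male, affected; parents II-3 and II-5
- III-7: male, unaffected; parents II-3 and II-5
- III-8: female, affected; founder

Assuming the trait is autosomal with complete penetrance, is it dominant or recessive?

recessive

II-3 and II-5 are both unaffected yet have an affected child III-6. Under dominance, an affected child requires at least one affected parent, so the trait cannot be dominant.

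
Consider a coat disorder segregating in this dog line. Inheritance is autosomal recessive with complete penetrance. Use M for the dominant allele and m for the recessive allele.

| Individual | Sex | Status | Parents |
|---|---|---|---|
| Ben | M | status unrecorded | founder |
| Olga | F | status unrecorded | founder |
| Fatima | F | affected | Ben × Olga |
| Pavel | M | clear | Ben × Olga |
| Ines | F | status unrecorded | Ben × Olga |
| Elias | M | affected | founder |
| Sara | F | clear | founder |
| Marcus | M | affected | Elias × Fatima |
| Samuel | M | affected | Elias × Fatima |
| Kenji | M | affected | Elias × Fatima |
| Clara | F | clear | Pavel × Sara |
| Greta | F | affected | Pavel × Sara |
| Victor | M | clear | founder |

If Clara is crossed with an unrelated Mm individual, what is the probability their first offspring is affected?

1/6

Pavel is clear so carries M and passed m to Greta (mm), so Pavel is Mm.
Sara is clear so carries M and passed m to Greta (mm), so Sara is Mm.
Clara is a clear offspring of Pavel (Mm) × Sara (Mm), whose cross gives 1/4 MM : 1/2 Mm : 1/4 mm; conditioning on being clear, Clara is MM with probability 1/3, Mm with probability 2/3.
Summing over parental genotype combinations, P(offspring is affected) = 2/3·1/4 = 1/6.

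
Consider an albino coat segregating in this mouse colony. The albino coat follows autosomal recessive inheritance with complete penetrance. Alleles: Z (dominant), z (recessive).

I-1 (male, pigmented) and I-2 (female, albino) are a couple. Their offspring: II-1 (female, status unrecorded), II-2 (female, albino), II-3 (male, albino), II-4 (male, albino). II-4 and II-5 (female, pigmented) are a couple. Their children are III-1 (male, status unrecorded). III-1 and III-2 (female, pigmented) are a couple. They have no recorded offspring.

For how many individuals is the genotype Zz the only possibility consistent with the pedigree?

1

Obligate heterozygotes: I-1 is pigmented so carries Z and passed z to II-2 (zz), so I-1 is Zz.
Every other individual is either homozygous by phenotype or has at least one consistent homozygous assignment, so the count is 1.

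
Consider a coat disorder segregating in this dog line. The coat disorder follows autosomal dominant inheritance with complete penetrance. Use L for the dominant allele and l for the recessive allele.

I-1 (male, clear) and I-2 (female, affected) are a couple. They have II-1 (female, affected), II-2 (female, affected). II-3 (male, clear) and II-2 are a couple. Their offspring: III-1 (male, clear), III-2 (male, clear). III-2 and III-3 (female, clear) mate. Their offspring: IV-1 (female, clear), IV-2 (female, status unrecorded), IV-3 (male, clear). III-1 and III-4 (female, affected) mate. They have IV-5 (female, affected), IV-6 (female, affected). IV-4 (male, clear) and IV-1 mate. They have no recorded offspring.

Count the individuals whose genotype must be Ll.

4

Obligate heterozygotes: II-1 is affected so carries L and received l from I-1 (ll), so II-1 is Ll; II-2 is affected so carries L and received l from I-1 (ll), so II-2 is Ll; IV-5 is affected so carries L and received l from III-1 (ll), so IV-5 is Ll; IV-6 is affected so carries L and received l from III-1 (ll), so IV-6 is Ll.
Every other individual is either homozygous by phenotype or has at least one consistent homozygous assignment, so the count is 4.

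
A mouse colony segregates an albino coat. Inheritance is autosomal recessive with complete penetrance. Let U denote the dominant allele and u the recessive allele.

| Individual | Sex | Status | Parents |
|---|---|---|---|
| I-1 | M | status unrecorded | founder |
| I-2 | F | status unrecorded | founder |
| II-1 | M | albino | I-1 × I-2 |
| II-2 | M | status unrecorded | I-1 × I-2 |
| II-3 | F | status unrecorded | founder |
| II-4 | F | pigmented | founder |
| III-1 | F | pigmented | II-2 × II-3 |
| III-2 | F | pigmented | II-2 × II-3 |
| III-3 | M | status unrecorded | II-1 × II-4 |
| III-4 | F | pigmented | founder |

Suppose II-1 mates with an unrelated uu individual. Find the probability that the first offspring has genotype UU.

II-1 is albino, so II-1 is uu.
The cross gives 1 uu, so P(offspring has genotype UU) = 0.

0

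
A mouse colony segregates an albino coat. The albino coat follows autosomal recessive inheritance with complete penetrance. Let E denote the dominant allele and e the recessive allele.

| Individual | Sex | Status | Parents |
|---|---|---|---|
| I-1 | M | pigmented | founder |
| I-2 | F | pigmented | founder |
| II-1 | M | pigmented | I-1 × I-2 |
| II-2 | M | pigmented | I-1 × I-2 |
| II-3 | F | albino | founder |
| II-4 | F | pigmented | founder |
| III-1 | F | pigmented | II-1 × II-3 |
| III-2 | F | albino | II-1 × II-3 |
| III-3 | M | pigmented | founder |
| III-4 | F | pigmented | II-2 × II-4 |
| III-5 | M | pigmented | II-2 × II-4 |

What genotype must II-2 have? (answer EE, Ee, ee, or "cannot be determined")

II-2's phenotype allows EE or Ee, and no parent or child forces a single allele at both positions; consistent genotype assignments exist with II-2 as EE or Ee.

cannot be determined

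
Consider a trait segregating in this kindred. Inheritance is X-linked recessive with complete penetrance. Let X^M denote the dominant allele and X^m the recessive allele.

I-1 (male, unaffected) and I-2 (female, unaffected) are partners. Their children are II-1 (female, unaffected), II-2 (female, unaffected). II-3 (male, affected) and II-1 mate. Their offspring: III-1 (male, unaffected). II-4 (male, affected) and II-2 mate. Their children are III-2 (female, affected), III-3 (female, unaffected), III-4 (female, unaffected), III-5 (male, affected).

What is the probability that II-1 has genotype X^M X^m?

I-1 is unaffected, so I-1 is X^M Y.
I-2 is unaffected so carries M and passed m to II-2 (X^M X^m, whose M came from I-1), so I-2 is X^M X^m.
Their cross gives offspring ratios 1/2 X^M X^M : 1/2 X^M X^m. Conditioning on II-1 being unaffected, P(X^M X^m) = 1/2 / 1 = 1/2 before taking II-1's own offspring into account.
II-3 is affected, so II-3 is X^m Y.
Now use II-1's offspring. Probability of each recorded status — unaffected son III-1: 1/2 if II-1 is X^M X^m, 1 if X^M X^M.
Bayes: P(X^M X^m) = 1/2·1/2 / (1/2·1/2 + 1/2·1) = 1/3.

1/3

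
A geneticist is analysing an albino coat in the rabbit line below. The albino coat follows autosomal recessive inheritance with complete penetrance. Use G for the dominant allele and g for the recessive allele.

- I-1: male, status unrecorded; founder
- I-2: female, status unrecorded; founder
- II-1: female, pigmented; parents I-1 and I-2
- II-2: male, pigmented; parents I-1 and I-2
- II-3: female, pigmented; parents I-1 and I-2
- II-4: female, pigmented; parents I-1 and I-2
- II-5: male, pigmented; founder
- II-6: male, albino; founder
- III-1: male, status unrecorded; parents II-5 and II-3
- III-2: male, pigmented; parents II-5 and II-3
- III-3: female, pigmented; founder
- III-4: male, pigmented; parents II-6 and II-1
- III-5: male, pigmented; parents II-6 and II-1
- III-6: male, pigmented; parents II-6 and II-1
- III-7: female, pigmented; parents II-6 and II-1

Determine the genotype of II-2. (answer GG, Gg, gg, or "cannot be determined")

II-2's phenotype allows GG or Gg, and no parent or child forces a single allele at both positions; consistent genotype assignments exist with II-2 as GG or Gg.

cannot be determined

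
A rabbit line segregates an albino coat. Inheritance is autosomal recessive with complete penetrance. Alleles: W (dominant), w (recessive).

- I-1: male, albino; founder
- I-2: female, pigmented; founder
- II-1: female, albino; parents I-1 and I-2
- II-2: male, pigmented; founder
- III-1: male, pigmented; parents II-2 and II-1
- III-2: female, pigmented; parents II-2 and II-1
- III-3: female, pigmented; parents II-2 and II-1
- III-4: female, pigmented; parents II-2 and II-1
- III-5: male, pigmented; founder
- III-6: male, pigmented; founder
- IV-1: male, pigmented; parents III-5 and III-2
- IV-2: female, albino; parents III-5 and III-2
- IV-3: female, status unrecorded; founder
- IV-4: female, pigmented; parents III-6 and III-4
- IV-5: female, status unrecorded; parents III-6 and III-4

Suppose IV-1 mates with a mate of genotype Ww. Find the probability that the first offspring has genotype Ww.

1/2

III-5 is pigmented so carries W and passed w to IV-2 (ww), so III-5 is Ww.
III-2 is pigmented so carries W and received w from II-1 (ww), so III-2 is Ww.
IV-1 is a pigmented offspring of III-5 (Ww) × III-2 (Ww), whose cross gives 1/4 WW : 1/2 Ww : 1/4 ww; conditioning on being pigmented, IV-1 is WW with probability 1/3, Ww with probability 2/3.
Summing over parental genotype combinations, P(offspring has genotype Ww) = 1/3·1/2 + 2/3·1/2 = 1/2.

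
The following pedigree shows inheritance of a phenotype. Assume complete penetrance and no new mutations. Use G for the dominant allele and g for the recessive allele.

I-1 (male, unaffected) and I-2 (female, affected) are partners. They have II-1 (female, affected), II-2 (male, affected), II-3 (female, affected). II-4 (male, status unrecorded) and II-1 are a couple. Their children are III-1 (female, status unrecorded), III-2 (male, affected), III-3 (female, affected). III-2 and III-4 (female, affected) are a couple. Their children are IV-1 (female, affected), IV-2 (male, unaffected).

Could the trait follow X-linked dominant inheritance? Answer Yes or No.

A consistent assignment under X-linked dominant exists: I-1 X^g Y, I-2 X^G X^G, II-1 X^G X^g, II-2 X^G Y, II-3 X^G X^g, II-4 X^G Y, III-1 X^G X^G, III-2 X^G Y, III-3 X^G X^G, III-4 X^G X^g, IV-1 X^G X^G, IV-2 X^g Y.
In this assignment every recorded phenotype matches its genotype and every non-founder's genotype is obtainable from its parents' genotypes, so the pedigree is consistent.

Yes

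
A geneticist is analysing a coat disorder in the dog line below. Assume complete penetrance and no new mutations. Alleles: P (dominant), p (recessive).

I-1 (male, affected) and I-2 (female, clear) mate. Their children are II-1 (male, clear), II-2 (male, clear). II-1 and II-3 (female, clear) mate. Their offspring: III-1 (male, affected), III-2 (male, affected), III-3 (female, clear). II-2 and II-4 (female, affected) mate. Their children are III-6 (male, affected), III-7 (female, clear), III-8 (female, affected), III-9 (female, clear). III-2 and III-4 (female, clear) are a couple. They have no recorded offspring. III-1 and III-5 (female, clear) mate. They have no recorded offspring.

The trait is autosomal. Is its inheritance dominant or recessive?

II-1 and II-3 are both clear yet have an affected child III-1. Under dominance, an affected child requires at least one affected parent, so the trait cannot be dominant.

recessive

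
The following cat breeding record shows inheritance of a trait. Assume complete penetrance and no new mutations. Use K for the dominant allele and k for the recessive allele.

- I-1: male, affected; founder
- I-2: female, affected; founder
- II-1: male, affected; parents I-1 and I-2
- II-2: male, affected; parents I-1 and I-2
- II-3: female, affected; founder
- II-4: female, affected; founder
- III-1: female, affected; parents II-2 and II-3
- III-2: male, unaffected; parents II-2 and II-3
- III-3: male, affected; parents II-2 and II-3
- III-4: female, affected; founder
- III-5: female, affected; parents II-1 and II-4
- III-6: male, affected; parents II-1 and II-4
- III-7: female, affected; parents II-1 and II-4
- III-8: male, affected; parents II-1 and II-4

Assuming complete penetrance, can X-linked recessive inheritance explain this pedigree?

Under X-linked recessive, III-2 (unaffected, male) cannot arise from II-2 (affected) × II-3 (affected).

No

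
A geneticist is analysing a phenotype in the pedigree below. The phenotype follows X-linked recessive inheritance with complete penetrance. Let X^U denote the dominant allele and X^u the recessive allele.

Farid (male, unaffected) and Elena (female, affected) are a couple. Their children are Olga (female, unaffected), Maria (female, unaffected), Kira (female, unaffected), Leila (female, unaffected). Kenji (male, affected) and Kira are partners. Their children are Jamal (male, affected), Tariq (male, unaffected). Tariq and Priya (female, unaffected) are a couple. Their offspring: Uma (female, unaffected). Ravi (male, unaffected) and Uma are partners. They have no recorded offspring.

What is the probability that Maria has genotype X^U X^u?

Maria is unaffected so carries U and received u from Elena (X^u X^u), so Maria is X^U X^u, giving P(X^U X^u) = 1.

1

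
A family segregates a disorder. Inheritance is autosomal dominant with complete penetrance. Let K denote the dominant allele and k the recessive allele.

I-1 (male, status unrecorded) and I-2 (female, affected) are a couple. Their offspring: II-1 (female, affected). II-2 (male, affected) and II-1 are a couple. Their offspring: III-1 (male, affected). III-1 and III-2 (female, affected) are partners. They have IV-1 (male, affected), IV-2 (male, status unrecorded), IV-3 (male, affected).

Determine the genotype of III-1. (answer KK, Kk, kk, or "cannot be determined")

III-1's phenotype allows KK or Kk, and no parent or child forces a single allele at both positions; consistent genotype assignments exist with III-1 as KK or Kk.

cannot be determined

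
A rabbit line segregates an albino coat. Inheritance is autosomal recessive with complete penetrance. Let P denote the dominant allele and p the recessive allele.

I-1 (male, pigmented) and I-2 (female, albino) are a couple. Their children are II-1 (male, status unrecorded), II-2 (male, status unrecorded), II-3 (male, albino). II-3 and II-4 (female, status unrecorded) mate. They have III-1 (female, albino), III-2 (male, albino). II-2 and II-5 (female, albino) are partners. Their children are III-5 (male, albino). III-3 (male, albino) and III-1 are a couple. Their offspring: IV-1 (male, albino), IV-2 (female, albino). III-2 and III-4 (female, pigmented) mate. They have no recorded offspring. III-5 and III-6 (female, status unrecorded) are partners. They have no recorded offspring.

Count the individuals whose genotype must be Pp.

1

Obligate heterozygotes: I-1 is pigmented so carries P and passed p to II-3 (pp), so I-1 is Pp.
Every other individual is either homozygous by phenotype or has at least one consistent homozygous assignment, so the count is 1.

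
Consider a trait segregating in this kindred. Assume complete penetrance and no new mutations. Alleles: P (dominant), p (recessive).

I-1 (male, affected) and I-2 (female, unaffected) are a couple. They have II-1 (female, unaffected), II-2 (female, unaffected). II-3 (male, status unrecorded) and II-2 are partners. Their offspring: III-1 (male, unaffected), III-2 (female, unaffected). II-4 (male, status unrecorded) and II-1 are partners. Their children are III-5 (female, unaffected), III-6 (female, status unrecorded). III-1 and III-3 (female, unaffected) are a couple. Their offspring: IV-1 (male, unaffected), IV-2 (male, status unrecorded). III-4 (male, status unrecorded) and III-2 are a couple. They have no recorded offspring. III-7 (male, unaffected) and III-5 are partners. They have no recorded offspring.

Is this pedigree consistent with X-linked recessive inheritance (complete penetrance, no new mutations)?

A consistent assignment under X-linked recessive exists: I-1 X^p Y, I-2 X^P X^P, II-1 X^P X^p, II-2 X^P X^p, II-3 X^P Y, II-4 X^P Y, III-1 X^P Y, III-2 X^P X^P, III-3 X^P X^P, III-4 X^P Y, III-5 X^P X^P, III-6 X^P X^P, III-7 X^P Y, IV-1 X^P Y, IV-2 X^P Y.
In this assignment every recorded phenotype matches its genotype and every non-founder's genotype is obtainable from its parents' genotypes, so the pedigree is consistent.

Yes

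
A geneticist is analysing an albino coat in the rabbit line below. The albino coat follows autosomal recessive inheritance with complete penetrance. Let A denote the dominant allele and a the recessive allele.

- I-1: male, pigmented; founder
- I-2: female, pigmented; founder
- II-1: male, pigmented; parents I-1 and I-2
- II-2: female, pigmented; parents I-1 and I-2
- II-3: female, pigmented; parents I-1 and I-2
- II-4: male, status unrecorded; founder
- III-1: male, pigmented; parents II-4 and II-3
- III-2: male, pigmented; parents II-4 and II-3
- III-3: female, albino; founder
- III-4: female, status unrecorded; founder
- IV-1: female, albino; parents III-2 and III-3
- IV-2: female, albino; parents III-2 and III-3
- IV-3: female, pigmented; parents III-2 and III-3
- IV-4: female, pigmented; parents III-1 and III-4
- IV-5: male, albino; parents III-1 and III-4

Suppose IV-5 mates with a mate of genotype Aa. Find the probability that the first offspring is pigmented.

1/2

IV-5 is albino, so IV-5 is aa.
The cross gives 1/2 Aa : 1/2 aa, so P(offspring is pigmented) = 1/2.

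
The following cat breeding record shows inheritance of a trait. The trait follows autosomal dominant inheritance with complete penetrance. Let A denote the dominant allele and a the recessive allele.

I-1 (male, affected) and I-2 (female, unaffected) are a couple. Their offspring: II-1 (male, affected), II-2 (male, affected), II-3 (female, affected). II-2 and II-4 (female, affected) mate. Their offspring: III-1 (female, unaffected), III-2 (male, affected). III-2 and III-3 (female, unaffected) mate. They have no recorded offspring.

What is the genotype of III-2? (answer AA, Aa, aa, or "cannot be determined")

III-2's phenotype allows AA or Aa, and no parent or child forces a single allele at both positions; consistent genotype assignments exist with III-2 as AA or Aa.

cannot be determined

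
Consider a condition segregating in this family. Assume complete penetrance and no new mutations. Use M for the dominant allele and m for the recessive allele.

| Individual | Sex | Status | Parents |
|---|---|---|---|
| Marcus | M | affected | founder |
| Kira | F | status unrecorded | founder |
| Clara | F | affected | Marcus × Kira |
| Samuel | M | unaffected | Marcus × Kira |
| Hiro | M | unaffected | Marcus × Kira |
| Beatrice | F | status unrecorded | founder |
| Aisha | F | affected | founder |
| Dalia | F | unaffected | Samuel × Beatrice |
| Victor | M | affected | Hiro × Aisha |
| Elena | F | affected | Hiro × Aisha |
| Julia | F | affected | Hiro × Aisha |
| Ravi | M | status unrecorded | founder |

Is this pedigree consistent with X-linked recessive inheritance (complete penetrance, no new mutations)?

Under X-linked recessive, Elena (affected, female) cannot arise from Hiro (unaffected) × Aisha (affected).

No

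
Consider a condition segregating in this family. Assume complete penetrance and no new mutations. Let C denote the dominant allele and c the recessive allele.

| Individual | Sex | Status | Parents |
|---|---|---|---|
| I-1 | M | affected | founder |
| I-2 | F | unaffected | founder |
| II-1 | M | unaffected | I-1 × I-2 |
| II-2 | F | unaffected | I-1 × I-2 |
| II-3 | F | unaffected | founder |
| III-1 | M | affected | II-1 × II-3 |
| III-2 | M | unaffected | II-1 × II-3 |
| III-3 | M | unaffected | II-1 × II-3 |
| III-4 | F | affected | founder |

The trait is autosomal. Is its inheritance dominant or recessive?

recessive

II-1 and II-3 are both unaffected yet have an affected child III-1. Under dominance, an affected child requires at least one affected parent, so the trait cannot be dominant.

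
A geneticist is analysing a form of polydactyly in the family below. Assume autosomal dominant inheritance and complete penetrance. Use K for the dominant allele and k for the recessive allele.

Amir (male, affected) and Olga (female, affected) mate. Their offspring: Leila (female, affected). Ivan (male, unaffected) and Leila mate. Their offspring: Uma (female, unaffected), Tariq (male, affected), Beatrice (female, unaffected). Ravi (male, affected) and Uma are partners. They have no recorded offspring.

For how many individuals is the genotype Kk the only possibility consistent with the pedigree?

Obligate heterozygotes: Leila is affected so carries K and passed k to Uma (kk), so Leila is Kk; Tariq is affected so carries K and received k from Ivan (kk), so Tariq is Kk.
Every other individual is either homozygous by phenotype or has at least one consistent homozygous assignment, so the count is 2.

2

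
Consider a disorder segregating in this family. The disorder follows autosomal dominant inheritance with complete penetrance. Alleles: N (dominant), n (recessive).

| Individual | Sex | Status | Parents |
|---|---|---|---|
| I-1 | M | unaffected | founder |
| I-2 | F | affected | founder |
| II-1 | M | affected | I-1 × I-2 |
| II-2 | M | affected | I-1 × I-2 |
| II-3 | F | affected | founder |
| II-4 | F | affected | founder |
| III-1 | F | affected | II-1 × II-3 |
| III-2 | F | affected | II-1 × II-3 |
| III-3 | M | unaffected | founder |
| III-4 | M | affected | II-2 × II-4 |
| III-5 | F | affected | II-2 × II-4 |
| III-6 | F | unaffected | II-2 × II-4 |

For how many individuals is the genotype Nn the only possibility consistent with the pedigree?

Obligate heterozygotes: II-1 is affected so carries N and received n from I-1 (nn), so II-1 is Nn; II-2 is affected so carries N and received n from I-1 (nn), so II-2 is Nn; II-4 is affected so carries N and passed n to III-6 (nn), so II-4 is Nn.
Every other individual is either homozygous by phenotype or has at least one consistent homozygous assignment, so the count is 3.

3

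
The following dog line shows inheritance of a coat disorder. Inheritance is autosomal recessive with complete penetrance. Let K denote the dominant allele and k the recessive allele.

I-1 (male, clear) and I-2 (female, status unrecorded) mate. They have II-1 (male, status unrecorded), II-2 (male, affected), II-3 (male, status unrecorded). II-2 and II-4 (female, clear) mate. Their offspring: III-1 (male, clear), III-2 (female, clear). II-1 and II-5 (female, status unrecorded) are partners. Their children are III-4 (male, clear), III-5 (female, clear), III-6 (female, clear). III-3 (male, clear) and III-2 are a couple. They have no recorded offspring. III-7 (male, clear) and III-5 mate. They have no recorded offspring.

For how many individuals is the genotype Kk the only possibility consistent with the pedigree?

3

Obligate heterozygotes: I-1 is clear so carries K and passed k to II-2 (kk), so I-1 is Kk; III-1 is clear so carries K and received k from II-2 (kk), so III-1 is Kk; III-2 is clear so carries K and received k from II-2 (kk), so III-2 is Kk.
Every other individual is either homozygous by phenotype or has at least one consistent homozygous assignment, so the count is 3.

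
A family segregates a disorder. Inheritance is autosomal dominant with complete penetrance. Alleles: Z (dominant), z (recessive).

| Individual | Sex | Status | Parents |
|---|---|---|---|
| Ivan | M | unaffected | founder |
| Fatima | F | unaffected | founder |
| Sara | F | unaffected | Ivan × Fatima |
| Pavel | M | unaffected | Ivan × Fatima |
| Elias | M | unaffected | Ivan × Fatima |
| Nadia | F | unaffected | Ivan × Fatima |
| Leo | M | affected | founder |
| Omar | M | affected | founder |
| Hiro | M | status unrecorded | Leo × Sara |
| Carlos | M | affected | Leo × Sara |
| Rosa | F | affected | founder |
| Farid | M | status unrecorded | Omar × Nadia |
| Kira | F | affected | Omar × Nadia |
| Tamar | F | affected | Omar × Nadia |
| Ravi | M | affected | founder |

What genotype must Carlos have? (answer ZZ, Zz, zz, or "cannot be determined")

Zz

From phenotype alone, Carlos is ZZ or Zz.
Carlos is affected so carries Z and received z from Sara (zz), so Carlos is Zz.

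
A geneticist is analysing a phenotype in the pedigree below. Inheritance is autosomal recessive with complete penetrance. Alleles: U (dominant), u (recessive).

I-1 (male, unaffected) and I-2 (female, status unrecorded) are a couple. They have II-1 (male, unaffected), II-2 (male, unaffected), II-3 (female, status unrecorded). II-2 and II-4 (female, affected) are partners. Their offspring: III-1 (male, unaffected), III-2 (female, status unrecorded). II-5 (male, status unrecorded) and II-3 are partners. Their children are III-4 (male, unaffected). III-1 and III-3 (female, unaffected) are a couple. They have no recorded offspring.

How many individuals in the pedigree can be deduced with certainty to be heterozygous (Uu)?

1

Obligate heterozygotes: III-1 is unaffected so carries U and received u from II-4 (uu), so III-1 is Uu.
Every other individual is either homozygous by phenotype or has at least one consistent homozygous assignment, so the count is 1.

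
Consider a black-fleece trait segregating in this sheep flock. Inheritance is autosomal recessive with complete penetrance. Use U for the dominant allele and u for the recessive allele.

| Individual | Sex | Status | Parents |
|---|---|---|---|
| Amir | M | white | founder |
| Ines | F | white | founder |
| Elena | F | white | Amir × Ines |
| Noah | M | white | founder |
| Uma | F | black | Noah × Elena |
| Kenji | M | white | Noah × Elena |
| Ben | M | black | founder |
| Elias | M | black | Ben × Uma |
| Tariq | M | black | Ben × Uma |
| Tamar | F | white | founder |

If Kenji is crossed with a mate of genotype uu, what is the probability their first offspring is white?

2/3

Noah is white so carries U and passed u to Uma (uu), so Noah is Uu.
Elena is white so carries U and passed u to Uma (uu), so Elena is Uu.
Kenji is a white offspring of Noah (Uu) × Elena (Uu), whose cross gives 1/4 UU : 1/2 Uu : 1/4 uu; conditioning on being white, Kenji is UU with probability 1/3, Uu with probability 2/3.
Summing over parental genotype combinations, P(offspring is white) = 1/3·1 + 2/3·1/2 = 2/3.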